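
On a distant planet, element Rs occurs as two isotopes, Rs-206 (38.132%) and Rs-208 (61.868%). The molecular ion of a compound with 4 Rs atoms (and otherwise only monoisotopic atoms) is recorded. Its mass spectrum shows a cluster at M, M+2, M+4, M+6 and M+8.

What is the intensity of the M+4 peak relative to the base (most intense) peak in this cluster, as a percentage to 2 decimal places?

92.45%

Binomial terms of (0.38132 + 0.61868)^4: M 0.0211, M+2 0.1372, M+4 0.3339, M+6 0.3612, M+8 0.1465 → M+6 is the base peak.
P(M+6) = C(4,3) × 0.38132^1 × 0.61868^3 = 4 × 0.38132 × 0.23680901 = 0.361200 (base)
P(M+4) = C(4,2) × 0.38132^2 × 0.61868^2 = 6 × 0.14540494 × 0.38276494 = 0.333935
Relative intensity = 0.333935 / 0.361200 × 100 = 92.45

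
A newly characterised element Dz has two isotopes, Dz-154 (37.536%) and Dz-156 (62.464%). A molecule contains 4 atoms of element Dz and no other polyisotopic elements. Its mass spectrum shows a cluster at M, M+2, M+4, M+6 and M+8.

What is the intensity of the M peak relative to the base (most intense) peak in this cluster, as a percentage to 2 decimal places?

Binomial terms of (0.37536 + 0.62464)^4: M 0.0199, M+2 0.1321, M+4 0.3298, M+6 0.3659, M+8 0.1522 → M+6 is the base peak.
P(M+6) = C(4,3) × 0.37536^1 × 0.62464^3 = 4 × 0.37536 × 0.24371899 = 0.365929 (base)
P(M) = C(4,0) × 0.37536^4 × 0.62464^0 = 1 × 0.01985144 × 1.0000 = 0.019851
Relative intensity = 0.019851 / 0.365929 × 100 = 5.42

5.42%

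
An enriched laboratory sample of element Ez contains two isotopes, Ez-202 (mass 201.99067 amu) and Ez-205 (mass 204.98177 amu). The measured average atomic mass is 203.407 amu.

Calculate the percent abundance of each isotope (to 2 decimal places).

Let x be the fractional abundance of Ez-202; then Ez-205 has abundance 1 − x.
201.99067·x + 204.98177·(1 − x) = 203.407
(201.99067 − 204.98177)·x = 203.407 − 204.98177
x = -1.57477 / -2.99110 = 0.52649 → 52.65% Ez-202, 47.35% Ez-205.

Ez-202: 52.65%, Ez-205: 47.35%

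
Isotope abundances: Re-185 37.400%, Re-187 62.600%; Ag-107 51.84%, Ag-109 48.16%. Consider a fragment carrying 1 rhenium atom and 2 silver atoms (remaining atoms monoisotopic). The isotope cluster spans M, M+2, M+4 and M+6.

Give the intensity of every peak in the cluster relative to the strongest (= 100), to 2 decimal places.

25.17 : 88.90 : 100.00 : 36.36

Rhenium pattern (n=1): 0.3740 : 0.6260
Silver pattern (n=2): 0.26873856 : 0.49932288 : 0.23193856
Convolve the two distributions (both contribute in 2-u steps):
  M: 0.3740×0.26873856 = 0.100508
  M+2: 0.3740×0.49932288 + 0.6260×0.26873856 = 0.354977
  M+4: 0.3740×0.23193856 + 0.6260×0.49932288 = 0.399321
  M+6: 0.6260×0.23193856 = 0.145194
Scale to base peak (0.399321) = 100: 25.17 : 88.90 : 100.00 : 36.36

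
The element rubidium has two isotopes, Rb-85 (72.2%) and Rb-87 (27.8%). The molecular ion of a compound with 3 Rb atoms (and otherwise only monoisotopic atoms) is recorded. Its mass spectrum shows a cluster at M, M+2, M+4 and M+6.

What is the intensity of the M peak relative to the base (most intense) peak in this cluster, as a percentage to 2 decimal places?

Term probabilities: M 0.3764, M+2 0.4348, M+4 0.1674, M+6 0.0215. Base peak = M+2.
P(M+2) = C(3,1) × 0.722^2 × 0.278^1 = 3 × 0.521284 × 0.2780 = 0.434751 (base)
P(M) = C(3,0) × 0.722^3 × 0.278^0 = 1 × 0.37636705 × 1.0000 = 0.376367
Relative intensity = 0.376367 / 0.434751 × 100 = 86.57

86.57%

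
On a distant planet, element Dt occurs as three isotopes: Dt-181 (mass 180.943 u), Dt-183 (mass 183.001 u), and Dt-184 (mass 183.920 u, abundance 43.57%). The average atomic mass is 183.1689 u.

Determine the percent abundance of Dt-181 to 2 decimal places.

11.30%

Let x and y be the fractions of Dt-181 and Dt-183. Then x + y = 1 − 0.4357 = 0.5643 and 180.943x + 183.001y = 183.1689 − 0.4357×183.920 = 103.034956.
Substituting: 180.943x + 183.001(0.5643 − x) = 103.034956
(180.943 − 183.001)x = -0.2325083  ⇒  x = 0.11298, y = 0.45132
Dt-181: 11.30%, Dt-183: 45.13%.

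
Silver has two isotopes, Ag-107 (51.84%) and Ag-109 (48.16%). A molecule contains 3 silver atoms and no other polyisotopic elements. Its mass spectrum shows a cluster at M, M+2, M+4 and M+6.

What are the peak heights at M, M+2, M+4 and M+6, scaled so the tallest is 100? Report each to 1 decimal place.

35.9 : 100.0 : 92.9 : 28.8

Each Ag atom is independently Ag-107 (p = 0.5184) or Ag-109 (q = 0.4816); the cluster is the binomial expansion (p + q)^3.
P(M) = 0.5184^3 = 0.139314
P(M+2) = 3 × 0.5184^2 × 0.4816^1 = 0.388273
P(M+4) = 3 × 0.5184^1 × 0.4816^2 = 0.360711
P(M+6) = 0.4816^3 = 0.111702
The M+2 peak is largest (0.388273); scaling to 100 gives 35.9 : 100.0 : 92.9 : 28.8.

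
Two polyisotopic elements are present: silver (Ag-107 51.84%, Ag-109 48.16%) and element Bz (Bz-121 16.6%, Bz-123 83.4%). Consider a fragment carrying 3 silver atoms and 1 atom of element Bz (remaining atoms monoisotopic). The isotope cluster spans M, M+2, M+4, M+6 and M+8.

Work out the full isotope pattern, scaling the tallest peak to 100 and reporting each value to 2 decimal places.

Silver pattern (n=3): 0.13931407 : 0.38827347 : 0.36071085 : 0.11170161
Element Bz pattern (n=1): 0.1660 : 0.8340
Convolve the two distributions (both contribute in 2-u steps):
  M: 0.13931407×0.1660 = 0.023126
  M+2: 0.13931407×0.8340 + 0.38827347×0.1660 = 0.180641
  M+4: 0.38827347×0.8340 + 0.36071085×0.1660 = 0.383698
  M+6: 0.36071085×0.8340 + 0.11170161×0.1660 = 0.319375
  M+8: 0.11170161×0.8340 = 0.093159
Scale to base peak (0.383698) = 100: 6.03 : 47.08 : 100.00 : 83.24 : 24.28

6.03 : 47.08 : 100.00 : 83.24 : 24.28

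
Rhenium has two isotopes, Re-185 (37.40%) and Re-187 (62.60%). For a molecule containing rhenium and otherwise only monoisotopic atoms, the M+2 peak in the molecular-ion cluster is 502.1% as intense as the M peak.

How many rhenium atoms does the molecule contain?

3

The M+2/M ratio from n Re atoms is n · q/p = n · 0.6260/0.3740.
n = 5.021 × 0.3740/0.6260 = 3.00 ≈ 3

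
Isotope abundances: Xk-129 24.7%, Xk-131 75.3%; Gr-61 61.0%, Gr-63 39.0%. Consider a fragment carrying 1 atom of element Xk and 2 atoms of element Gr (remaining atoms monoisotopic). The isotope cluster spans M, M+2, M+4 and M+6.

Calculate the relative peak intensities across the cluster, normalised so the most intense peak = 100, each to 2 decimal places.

23.11 : 100.00 : 99.53 : 28.80

Element Xk pattern (n=1): 0.2470 : 0.7530
Element Gr pattern (n=2): 0.3721 : 0.4758 : 0.1521
Convolve the two distributions (both contribute in 2-u steps):
  M: 0.2470×0.3721 = 0.091909
  M+2: 0.2470×0.4758 + 0.7530×0.3721 = 0.397714
  M+4: 0.2470×0.1521 + 0.7530×0.4758 = 0.395846
  M+6: 0.7530×0.1521 = 0.114531
Scale to base peak (0.397714) = 100: 23.11 : 100.00 : 99.53 : 28.80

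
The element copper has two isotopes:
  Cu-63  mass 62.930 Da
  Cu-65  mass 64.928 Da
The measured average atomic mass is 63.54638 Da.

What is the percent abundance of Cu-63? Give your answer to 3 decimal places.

69.150%

Writing the weighted mean with unknown fraction x of Cu-63:
62.930·x + 64.928·(1 − x) = 63.54638
(62.930 − 64.928)·x = 63.54638 − 64.928
x = -1.38162 / -1.998 = 0.69150 → 69.150% Cu-63, 30.850% Cu-65.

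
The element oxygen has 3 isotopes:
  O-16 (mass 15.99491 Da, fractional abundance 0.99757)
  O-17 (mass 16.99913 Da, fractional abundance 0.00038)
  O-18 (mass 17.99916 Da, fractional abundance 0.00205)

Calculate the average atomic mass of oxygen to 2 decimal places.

16.00 Da

Ar = Σ fᵢ·mᵢ = 0.99757 × 15.99491 + 0.00038 × 16.99913 + 0.00205 × 17.99916
= 15.956042 + 0.006460 + 0.036898 = 15.999400 Da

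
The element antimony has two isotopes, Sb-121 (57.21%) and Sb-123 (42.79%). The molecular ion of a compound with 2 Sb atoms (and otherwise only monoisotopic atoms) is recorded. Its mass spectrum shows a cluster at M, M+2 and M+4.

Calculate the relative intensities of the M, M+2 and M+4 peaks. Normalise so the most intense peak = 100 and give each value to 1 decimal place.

The 2 Sb atoms are independent, so intensities follow the terms of (0.5721 + 0.4279)^2.
P(M) = 0.5721^2 = 0.327298
P(M+2) = 2 × 0.5721^1 × 0.4279^1 = 0.489603
P(M+4) = 0.4279^2 = 0.183098
The M+2 peak is largest (0.489603); scaling to 100 gives 66.8 : 100.0 : 37.4.

66.8 : 100.0 : 37.4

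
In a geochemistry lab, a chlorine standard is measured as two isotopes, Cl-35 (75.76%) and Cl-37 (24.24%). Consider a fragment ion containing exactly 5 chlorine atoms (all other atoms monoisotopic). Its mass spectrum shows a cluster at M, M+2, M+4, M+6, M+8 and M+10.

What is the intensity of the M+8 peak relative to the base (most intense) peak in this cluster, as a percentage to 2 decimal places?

Term probabilities: M 0.2496, M+2 0.3993, M+4 0.2555, M+6 0.0817, M+8 0.0131, M+10 0.0008. Base peak = M+2.
P(M+2) = C(5,1) × 0.7576^4 × 0.2424^1 = 5 × 0.32942751 × 0.2424 = 0.399266 (base)
P(M+8) = C(5,4) × 0.7576^1 × 0.2424^4 = 5 × 0.7576 × 0.00345247 = 0.013078
Relative intensity = 0.013078 / 0.399266 × 100 = 3.28

3.28%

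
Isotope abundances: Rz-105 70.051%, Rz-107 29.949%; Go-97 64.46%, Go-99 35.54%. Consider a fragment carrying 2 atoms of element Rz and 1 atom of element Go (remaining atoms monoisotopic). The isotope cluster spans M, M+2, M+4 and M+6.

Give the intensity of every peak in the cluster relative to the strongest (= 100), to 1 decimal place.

Element Rz pattern (n=2): 0.49071426 : 0.41959148 : 0.08969426
Element Go pattern (n=1): 0.6446 : 0.3554
Convolve the two distributions (both contribute in 2-u steps):
  M: 0.49071426×0.6446 = 0.316314
  M+2: 0.49071426×0.3554 + 0.41959148×0.6446 = 0.444869
  M+4: 0.41959148×0.3554 + 0.08969426×0.6446 = 0.206940
  M+6: 0.08969426×0.3554 = 0.031877
Scale to base peak (0.444869) = 100: 71.1 : 100.0 : 46.5 : 7.2

71.1 : 100.0 : 46.5 : 7.2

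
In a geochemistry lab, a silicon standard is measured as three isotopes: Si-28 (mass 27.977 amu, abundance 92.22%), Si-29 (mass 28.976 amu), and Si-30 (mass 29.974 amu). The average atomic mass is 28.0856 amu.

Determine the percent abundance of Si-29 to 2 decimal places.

4.69%

The remaining 7.78% is split between Si-29 (fraction x) and Si-30 (fraction 0.0778 − x).
Substituting: 28.976x + 29.974(0.0778 − x) = 2.2852106
(28.976 − 29.974)x = -0.0467666  ⇒  x = 0.04686, y = 0.03094
Si-29: 4.69%, Si-30: 3.09%.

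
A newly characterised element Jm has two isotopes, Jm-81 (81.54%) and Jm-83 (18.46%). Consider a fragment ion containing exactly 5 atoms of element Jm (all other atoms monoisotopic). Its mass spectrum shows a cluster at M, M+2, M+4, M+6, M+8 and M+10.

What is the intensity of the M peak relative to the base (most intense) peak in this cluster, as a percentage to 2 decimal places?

Term probabilities: M 0.3605, M+2 0.4080, M+4 0.1847, M+6 0.0418, M+8 0.0047, M+10 0.0002. Base peak = M+2.
P(M+2) = C(5,1) × 0.8154^4 × 0.1846^1 = 5 × 0.44206164 × 0.1846 = 0.408023 (base)
P(M) = C(5,0) × 0.8154^5 × 0.1846^0 = 1 × 0.36045706 × 1.0000 = 0.360457
Relative intensity = 0.360457 / 0.408023 × 100 = 88.34

88.34%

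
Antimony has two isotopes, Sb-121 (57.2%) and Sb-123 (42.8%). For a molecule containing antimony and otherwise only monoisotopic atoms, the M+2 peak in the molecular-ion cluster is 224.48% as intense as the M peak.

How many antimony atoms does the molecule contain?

3

For n independent Sb atoms, I(M+2)/I(M) = n · (abundance Sb-123) / (abundance Sb-121) = n · 0.428/0.572.
n = 2.2448 × 0.572/0.428 = 3.00 ≈ 3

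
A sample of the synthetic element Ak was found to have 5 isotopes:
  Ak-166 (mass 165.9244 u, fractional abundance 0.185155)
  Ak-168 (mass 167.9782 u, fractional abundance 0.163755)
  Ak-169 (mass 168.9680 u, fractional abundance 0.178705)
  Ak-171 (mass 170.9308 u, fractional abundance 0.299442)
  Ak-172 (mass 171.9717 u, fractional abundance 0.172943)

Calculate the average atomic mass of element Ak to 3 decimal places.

169.350 u

Weight each isotope mass by its fractional abundance: 0.185155 × 165.9244 + 0.163755 × 167.9782 + 0.178705 × 168.9680 + 0.299442 × 170.9308 + 0.172943 × 171.9717
= 30.72173 + 27.50727 + 30.19543 + 51.18386 + 29.74130 = 169.34959 u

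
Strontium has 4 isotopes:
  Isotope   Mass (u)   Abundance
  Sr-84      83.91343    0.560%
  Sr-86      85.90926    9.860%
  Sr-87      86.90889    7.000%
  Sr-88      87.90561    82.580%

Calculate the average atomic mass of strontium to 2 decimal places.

Weight each isotope mass by its fractional abundance: 0.00560 × 83.91343 + 0.09860 × 85.90926 + 0.07000 × 86.90889 + 0.82580 × 87.90561
= 0.469915 + 8.470653 + 6.083622 + 72.592453 = 87.616643 u

87.62 u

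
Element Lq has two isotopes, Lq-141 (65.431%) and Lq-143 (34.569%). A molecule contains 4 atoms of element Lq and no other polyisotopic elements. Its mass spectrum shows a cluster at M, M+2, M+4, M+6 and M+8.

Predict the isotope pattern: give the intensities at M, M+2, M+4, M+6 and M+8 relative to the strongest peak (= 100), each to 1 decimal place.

47.3 : 100.0 : 79.2 : 27.9 : 3.7

Each Lq atom is independently Lq-141 (p = 0.65431) or Lq-143 (q = 0.34569); the cluster is the binomial expansion (p + q)^4.
P(M) = 0.65431^4 = 0.183288
P(M+2) = 4 × 0.65431^3 × 0.34569^1 = 0.387345
P(M+4) = 6 × 0.65431^2 × 0.34569^2 = 0.306967
P(M+6) = 4 × 0.65431^1 × 0.34569^3 = 0.108119
P(M+8) = 0.34569^4 = 0.014281
The M+2 peak is largest (0.387345); scaling to 100 gives 47.3 : 100.0 : 79.2 : 27.9 : 3.7.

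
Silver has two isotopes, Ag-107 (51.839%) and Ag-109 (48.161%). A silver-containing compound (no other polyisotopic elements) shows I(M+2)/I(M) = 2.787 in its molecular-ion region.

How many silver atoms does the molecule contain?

For n independent Ag atoms, I(M+2)/I(M) = n · (abundance Ag-109) / (abundance Ag-107) = n · 0.48161/0.51839.
n = 2.787 × 0.51839/0.48161 = 3.00 ≈ 3

3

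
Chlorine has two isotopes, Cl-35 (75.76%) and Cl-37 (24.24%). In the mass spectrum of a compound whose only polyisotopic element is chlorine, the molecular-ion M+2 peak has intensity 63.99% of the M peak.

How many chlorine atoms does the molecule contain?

The M+2/M ratio from n Cl atoms is n · q/p = n · 0.2424/0.7576.
n = 0.6399 × 0.7576/0.2424 = 2.00 ≈ 2

2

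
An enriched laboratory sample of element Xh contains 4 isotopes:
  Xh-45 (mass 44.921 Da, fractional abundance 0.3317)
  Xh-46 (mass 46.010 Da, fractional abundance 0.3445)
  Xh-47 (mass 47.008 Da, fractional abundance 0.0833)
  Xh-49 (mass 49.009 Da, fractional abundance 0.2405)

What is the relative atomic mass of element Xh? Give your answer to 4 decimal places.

Ar = Σ fᵢ·mᵢ = 0.3317 × 44.921 + 0.3445 × 46.010 + 0.0833 × 47.008 + 0.2405 × 49.009
= 14.90030 + 15.85045 + 3.91577 + 11.78666 = 46.45318 Da

46.4532 Da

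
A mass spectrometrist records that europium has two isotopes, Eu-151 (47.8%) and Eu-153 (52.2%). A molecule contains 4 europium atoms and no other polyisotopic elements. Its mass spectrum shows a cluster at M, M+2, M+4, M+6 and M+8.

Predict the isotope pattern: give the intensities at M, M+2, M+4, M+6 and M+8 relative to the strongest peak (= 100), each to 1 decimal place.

14.0 : 61.0 : 100.0 : 72.8 : 19.9

Each Eu atom is independently Eu-151 (p = 0.478) or Eu-153 (q = 0.522); the cluster is the binomial expansion (p + q)^4.
P(M) = 0.478^4 = 0.052205
P(M+2) = 4 × 0.478^3 × 0.522^1 = 0.228042
P(M+4) = 6 × 0.478^2 × 0.522^2 = 0.373549
P(M+6) = 4 × 0.478^1 × 0.522^3 = 0.271956
P(M+8) = 0.522^4 = 0.074248
The M+4 peak is largest (0.373549); scaling to 100 gives 14.0 : 61.0 : 100.0 : 72.8 : 19.9.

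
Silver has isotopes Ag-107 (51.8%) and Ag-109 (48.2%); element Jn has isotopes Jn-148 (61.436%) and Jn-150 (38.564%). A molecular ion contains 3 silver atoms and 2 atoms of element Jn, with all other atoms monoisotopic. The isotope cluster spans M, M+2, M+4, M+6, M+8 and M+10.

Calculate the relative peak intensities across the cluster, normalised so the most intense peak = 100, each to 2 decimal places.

15.39 : 62.30 : 100.00 : 79.53 : 31.33 : 4.89

Silver pattern (n=3): 0.13899183 : 0.3879965 : 0.3610315 : 0.11198017
Element Jn pattern (n=2): 0.37743821 : 0.47384358 : 0.14871821
Convolve the two distributions (both contribute in 2-u steps):
  M: 0.13899183×0.37743821 = 0.052461
  M+2: 0.13899183×0.47384358 + 0.3879965×0.37743821 = 0.212305
  M+4: 0.13899183×0.14871821 + 0.3879965×0.47384358 + 0.3610315×0.37743821 = 0.340787
  M+6: 0.3879965×0.14871821 + 0.3610315×0.47384358 + 0.11198017×0.37743821 = 0.271040
  M+8: 0.3610315×0.14871821 + 0.11198017×0.47384358 = 0.106753
  M+10: 0.11198017×0.14871821 = 0.016653
Scale to base peak (0.340787) = 100: 15.39 : 62.30 : 100.00 : 79.53 : 31.33 : 4.89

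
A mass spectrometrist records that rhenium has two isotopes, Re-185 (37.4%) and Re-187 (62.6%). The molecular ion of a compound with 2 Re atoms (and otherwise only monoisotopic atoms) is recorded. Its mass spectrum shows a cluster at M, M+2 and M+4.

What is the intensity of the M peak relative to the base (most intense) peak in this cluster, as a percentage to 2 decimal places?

Binomial terms of (0.374 + 0.626)^2: M 0.1399, M+2 0.4682, M+4 0.3919 → M+2 is the base peak.
P(M+2) = C(2,1) × 0.374^1 × 0.626^1 = 2 × 0.3740 × 0.6260 = 0.468248 (base)
P(M) = C(2,0) × 0.374^2 × 0.626^0 = 1 × 0.139876 × 1.0000 = 0.139876
Relative intensity = 0.139876 / 0.468248 × 100 = 29.87

29.87%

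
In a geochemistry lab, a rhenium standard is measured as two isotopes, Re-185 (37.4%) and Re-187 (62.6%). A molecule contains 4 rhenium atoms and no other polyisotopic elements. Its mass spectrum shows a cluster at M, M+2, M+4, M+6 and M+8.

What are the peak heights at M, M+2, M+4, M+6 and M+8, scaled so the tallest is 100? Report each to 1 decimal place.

5.3 : 35.7 : 89.6 : 100.0 : 41.8

Each Re atom is independently Re-185 (p = 0.374) or Re-187 (q = 0.626); the cluster is the binomial expansion (p + q)^4.
P(M) = 0.374^4 = 0.019565
P(M+2) = 4 × 0.374^3 × 0.626^1 = 0.130993
P(M+4) = 6 × 0.374^2 × 0.626^2 = 0.328884
P(M+6) = 4 × 0.374^1 × 0.626^3 = 0.366990
P(M+8) = 0.626^4 = 0.153567
The M+6 peak is largest (0.366990); scaling to 100 gives 5.3 : 35.7 : 89.6 : 100.0 : 41.8.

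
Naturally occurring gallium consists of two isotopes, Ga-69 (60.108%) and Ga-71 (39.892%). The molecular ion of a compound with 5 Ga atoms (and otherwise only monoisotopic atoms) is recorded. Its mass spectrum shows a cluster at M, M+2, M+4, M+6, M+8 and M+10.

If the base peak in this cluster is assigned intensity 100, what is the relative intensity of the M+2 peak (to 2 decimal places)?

75.34

Binomial terms of (0.60108 + 0.39892)^5: M 0.0785, M+2 0.2604, M+4 0.3456, M+6 0.2294, M+8 0.0761, M+10 0.0101 → M+4 is the base peak.
P(M+4) = C(5,2) × 0.60108^3 × 0.39892^2 = 10 × 0.2171685 × 0.15913717 = 0.345596 (base)
P(M+2) = C(5,1) × 0.60108^4 × 0.39892^1 = 5 × 0.13053564 × 0.39892 = 0.260366
Relative intensity = 0.260366 / 0.345596 × 100 = 75.34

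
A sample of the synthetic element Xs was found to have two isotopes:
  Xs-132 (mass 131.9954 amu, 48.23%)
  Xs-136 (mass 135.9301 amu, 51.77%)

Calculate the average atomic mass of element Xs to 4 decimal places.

The abundance-weighted mean is 0.4823 × 131.9954 + 0.5177 × 135.9301
= 63.66138 + 70.37101 = 134.03239 amu

134.0324 amu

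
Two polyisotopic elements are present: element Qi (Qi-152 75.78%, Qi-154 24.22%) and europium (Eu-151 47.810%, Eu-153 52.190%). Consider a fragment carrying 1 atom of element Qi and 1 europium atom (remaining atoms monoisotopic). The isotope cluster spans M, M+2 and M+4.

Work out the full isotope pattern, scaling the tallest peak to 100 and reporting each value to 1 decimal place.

70.9 : 100.0 : 24.7

Element Qi pattern (n=1): 0.7578 : 0.2422
Europium pattern (n=1): 0.4781 : 0.5219
Convolve the two distributions (both contribute in 2-u steps):
  M: 0.7578×0.4781 = 0.362304
  M+2: 0.7578×0.5219 + 0.2422×0.4781 = 0.511292
  M+4: 0.2422×0.5219 = 0.126404
Scale to base peak (0.511292) = 100: 70.9 : 100.0 : 24.7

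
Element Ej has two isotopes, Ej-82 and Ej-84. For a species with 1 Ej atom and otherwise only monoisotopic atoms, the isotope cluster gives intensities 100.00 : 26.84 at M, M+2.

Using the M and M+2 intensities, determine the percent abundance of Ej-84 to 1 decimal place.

Write p for the Ej-82 fraction. I(M+2)/I(M) = [C(1,1)·p^0·(1−p)] / p^1 = 1·(1−p)/p = 26.84/100.00 = 0.2684
(1−p)/p = 0.2684/1 = 0.2684  ⇒  p = 1/(1 + 0.2684) = 0.7884
Ej-82: 78.8%, Ej-84: 21.2%.

21.2%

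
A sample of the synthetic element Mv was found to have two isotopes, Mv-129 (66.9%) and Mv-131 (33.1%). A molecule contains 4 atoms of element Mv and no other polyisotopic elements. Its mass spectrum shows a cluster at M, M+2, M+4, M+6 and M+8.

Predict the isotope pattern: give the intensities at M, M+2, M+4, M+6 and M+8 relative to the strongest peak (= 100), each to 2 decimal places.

50.53 : 100.00 : 74.22 : 24.48 : 3.03

Each Mv atom is independently Mv-129 (p = 0.669) or Mv-131 (q = 0.331); the cluster is the binomial expansion (p + q)^4.
P(M) = 0.669^4 = 0.200311
P(M+2) = 4 × 0.669^3 × 0.331^1 = 0.396430
P(M+4) = 6 × 0.669^2 × 0.331^2 = 0.294211
P(M+6) = 4 × 0.669^1 × 0.331^3 = 0.097044
P(M+8) = 0.331^4 = 0.012004
The M+2 peak is largest (0.396430); scaling to 100 gives 50.53 : 100.00 : 74.22 : 24.48 : 3.03.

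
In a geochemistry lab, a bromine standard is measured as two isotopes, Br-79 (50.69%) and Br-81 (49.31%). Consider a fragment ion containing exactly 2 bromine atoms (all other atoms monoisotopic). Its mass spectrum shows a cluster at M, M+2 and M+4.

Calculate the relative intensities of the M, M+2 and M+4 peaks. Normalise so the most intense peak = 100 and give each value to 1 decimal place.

51.4 : 100.0 : 48.6

Each Br atom is independently Br-79 (p = 0.5069) or Br-81 (q = 0.4931); the cluster is the binomial expansion (p + q)^2.
P(M) = 0.5069^2 = 0.256948
P(M+2) = 2 × 0.5069^1 × 0.4931^1 = 0.499905
P(M+4) = 0.4931^2 = 0.243148
The M+2 peak is largest (0.499905); scaling to 100 gives 51.4 : 100.0 : 48.6.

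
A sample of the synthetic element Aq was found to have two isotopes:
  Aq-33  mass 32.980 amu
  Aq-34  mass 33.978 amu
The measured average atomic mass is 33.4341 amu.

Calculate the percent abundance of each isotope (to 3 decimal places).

With x = fraction of Aq-33 (so Aq-34 is 1 − x):
32.980·x + 33.978·(1 − x) = 33.4341
(32.980 − 33.978)·x = 33.4341 − 33.978
x = -0.5439 / -0.998 = 0.54499 → 54.499% Aq-33, 45.501% Aq-34.

Aq-33: 54.499%, Aq-34: 45.501%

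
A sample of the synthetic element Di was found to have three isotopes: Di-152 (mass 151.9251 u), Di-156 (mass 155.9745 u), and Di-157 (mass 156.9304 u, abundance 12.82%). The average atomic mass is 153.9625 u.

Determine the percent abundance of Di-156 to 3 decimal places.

34.467%

Let x and y be the fractions of Di-152 and Di-156. Then x + y = 1 − 0.1282 = 0.8718 and 151.9251x + 155.9745y = 153.9625 − 0.1282×156.9304 = 133.84402272.
Substituting: 151.9251x + 155.9745(0.8718 − x) = 133.84402272
(151.9251 − 155.9745)x = -2.13454638  ⇒  x = 0.52713, y = 0.34467
Di-152: 52.713%, Di-156: 34.467%.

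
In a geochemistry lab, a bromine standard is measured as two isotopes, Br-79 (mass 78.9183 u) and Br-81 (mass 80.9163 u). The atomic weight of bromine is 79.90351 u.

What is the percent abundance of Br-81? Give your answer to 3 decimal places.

49.310%

Let x be the fractional abundance of Br-79; then Br-81 has abundance 1 − x.
78.9183·x + 80.9163·(1 − x) = 79.90351
(78.9183 − 80.9163)·x = 79.90351 − 80.9163
x = -1.01279 / -1.9980 = 0.50690 → 50.690% Br-79, 49.310% Br-81.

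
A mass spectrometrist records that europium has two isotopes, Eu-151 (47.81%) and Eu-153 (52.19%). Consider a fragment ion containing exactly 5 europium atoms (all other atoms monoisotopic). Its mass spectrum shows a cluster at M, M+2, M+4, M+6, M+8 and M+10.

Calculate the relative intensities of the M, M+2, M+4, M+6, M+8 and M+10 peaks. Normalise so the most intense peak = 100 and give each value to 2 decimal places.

The 5 Eu atoms are independent, so intensities follow the terms of (0.4781 + 0.5219)^5.
P(M) = 0.4781^5 = 0.024980
P(M+2) = 5 × 0.4781^4 × 0.5219^1 = 0.136343
P(M+4) = 10 × 0.4781^3 × 0.5219^2 = 0.297667
P(M+6) = 10 × 0.4781^2 × 0.5219^3 = 0.324937
P(M+8) = 5 × 0.4781^1 × 0.5219^4 = 0.177353
P(M+10) = 0.5219^5 = 0.038720
The M+6 peak is largest (0.324937); scaling to 100 gives 7.69 : 41.96 : 91.61 : 100.00 : 54.58 : 11.92.

7.69 : 41.96 : 91.61 : 100.00 : 54.58 : 11.92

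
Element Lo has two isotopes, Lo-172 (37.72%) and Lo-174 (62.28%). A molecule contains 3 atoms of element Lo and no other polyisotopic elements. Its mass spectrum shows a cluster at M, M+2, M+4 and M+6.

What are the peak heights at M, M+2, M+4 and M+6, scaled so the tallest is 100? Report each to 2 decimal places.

12.23 : 60.57 : 100.00 : 55.04

Expanding (0.3772 + 0.6228)^3:
P(M) = 0.3772^3 = 0.053668
P(M+2) = 3 × 0.3772^2 × 0.6228^1 = 0.265836
P(M+4) = 3 × 0.3772^1 × 0.6228^2 = 0.438925
P(M+6) = 0.6228^3 = 0.241572
The M+4 peak is largest (0.438925); scaling to 100 gives 12.23 : 60.57 : 100.00 : 55.04.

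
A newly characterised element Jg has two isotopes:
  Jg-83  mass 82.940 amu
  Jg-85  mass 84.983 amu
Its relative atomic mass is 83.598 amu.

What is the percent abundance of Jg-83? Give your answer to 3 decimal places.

67.792%

With x = fraction of Jg-83 (so Jg-85 is 1 − x):
82.940·x + 84.983·(1 − x) = 83.598
(82.940 − 84.983)·x = 83.598 − 84.983
x = -1.385 / -2.043 = 0.67792 → 67.792% Jg-83, 32.208% Jg-85.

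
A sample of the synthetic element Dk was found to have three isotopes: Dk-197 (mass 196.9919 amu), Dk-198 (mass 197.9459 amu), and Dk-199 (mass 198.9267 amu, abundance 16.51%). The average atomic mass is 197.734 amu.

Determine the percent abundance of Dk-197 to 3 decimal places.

Let x and y be the fractions of Dk-197 and Dk-198. Then x + y = 1 − 0.1651 = 0.8349 and 196.9919x + 197.9459y = 197.734 − 0.1651×198.9267 = 164.89120183.
Substituting: 196.9919x + 197.9459(0.8349 − x) = 164.89120183
(196.9919 − 197.9459)x = -0.37383008  ⇒  x = 0.39186, y = 0.44304
Dk-197: 39.186%, Dk-198: 44.304%.

39.186%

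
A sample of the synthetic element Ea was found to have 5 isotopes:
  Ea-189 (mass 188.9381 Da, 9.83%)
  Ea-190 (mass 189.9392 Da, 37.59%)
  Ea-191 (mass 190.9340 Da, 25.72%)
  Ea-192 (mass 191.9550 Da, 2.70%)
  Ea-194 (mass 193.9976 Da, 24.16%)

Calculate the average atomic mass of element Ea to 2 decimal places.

191.13 Da

The abundance-weighted mean is 0.0983 × 188.9381 + 0.3759 × 189.9392 + 0.2572 × 190.9340 + 0.0270 × 191.9550 + 0.2416 × 193.9976
= 18.57262 + 71.39815 + 49.10822 + 5.18279 + 46.86982 = 191.13160 Da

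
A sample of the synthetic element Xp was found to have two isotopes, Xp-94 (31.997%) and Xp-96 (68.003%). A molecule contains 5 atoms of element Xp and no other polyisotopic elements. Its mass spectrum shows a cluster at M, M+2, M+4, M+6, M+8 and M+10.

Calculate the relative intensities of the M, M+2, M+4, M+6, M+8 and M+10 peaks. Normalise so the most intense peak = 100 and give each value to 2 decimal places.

0.98 : 10.42 : 44.28 : 94.10 : 100.00 : 42.51

Expanding (0.31997 + 0.68003)^5:
P(M) = 0.31997^5 = 0.003354
P(M+2) = 5 × 0.31997^4 × 0.68003^1 = 0.035640
P(M+4) = 10 × 0.31997^3 × 0.68003^2 = 0.151490
P(M+6) = 10 × 0.31997^2 × 0.68003^3 = 0.321961
P(M+8) = 5 × 0.31997^1 × 0.68003^4 = 0.342130
P(M+10) = 0.68003^5 = 0.145425
The M+8 peak is largest (0.342130); scaling to 100 gives 0.98 : 10.42 : 44.28 : 94.10 : 100.00 : 42.51.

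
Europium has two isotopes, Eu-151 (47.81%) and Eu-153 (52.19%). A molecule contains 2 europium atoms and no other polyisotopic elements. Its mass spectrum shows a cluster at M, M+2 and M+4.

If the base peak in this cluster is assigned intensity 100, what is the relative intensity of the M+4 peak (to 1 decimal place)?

54.6

Term probabilities: M 0.2286, M+2 0.4990, M+4 0.2724. Base peak = M+2.
P(M+2) = C(2,1) × 0.4781^1 × 0.5219^1 = 2 × 0.4781 × 0.5219 = 0.499041 (base)
P(M+4) = C(2,2) × 0.4781^0 × 0.5219^2 = 1 × 1.0000 × 0.27237961 = 0.272380
Relative intensity = 0.272380 / 0.499041 × 100 = 54.6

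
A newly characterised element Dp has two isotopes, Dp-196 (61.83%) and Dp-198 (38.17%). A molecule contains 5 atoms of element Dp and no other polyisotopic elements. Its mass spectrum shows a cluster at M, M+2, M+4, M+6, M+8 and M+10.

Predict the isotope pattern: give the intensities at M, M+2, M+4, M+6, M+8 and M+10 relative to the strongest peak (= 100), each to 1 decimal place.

The 5 Dp atoms are independent, so intensities follow the terms of (0.6183 + 0.3817)^5.
P(M) = 0.6183^5 = 0.090364
P(M+2) = 5 × 0.6183^4 × 0.3817^1 = 0.278926
P(M+4) = 10 × 0.6183^3 × 0.3817^2 = 0.344383
P(M+6) = 10 × 0.6183^2 × 0.3817^3 = 0.212601
P(M+8) = 5 × 0.6183^1 × 0.3817^4 = 0.065623
P(M+10) = 0.3817^5 = 0.008102
The M+4 peak is largest (0.344383); scaling to 100 gives 26.2 : 81.0 : 100.0 : 61.7 : 19.1 : 2.4.

26.2 : 81.0 : 100.0 : 61.7 : 19.1 : 2.4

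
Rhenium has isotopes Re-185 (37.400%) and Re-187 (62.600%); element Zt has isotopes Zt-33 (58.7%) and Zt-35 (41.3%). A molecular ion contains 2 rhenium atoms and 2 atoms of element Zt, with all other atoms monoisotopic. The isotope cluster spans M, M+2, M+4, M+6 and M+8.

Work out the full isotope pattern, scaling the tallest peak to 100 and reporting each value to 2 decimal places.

12.49 : 59.38 : 100.00 : 69.93 : 17.32

Rhenium pattern (n=2): 0.139876 : 0.468248 : 0.391876
Element Zt pattern (n=2): 0.344569 : 0.484862 : 0.170569
Convolve the two distributions (both contribute in 2-u steps):
  M: 0.139876×0.344569 = 0.048197
  M+2: 0.139876×0.484862 + 0.468248×0.344569 = 0.229164
  M+4: 0.139876×0.170569 + 0.468248×0.484862 + 0.391876×0.344569 = 0.385922
  M+6: 0.468248×0.170569 + 0.391876×0.484862 = 0.269874
  M+8: 0.391876×0.170569 = 0.066842
Scale to base peak (0.385922) = 100: 12.49 : 59.38 : 100.00 : 69.93 : 17.32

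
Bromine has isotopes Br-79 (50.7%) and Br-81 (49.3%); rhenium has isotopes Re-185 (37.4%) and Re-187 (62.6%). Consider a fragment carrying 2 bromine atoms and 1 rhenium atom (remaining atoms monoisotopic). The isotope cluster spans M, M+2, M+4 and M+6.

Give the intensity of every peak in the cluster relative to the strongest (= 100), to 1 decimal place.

23.8 : 86.1 : 100.0 : 37.7

Bromine pattern (n=2): 0.257049 : 0.499902 : 0.243049
Rhenium pattern (n=1): 0.3740 : 0.6260
Convolve the two distributions (both contribute in 2-u steps):
  M: 0.257049×0.3740 = 0.096136
  M+2: 0.257049×0.6260 + 0.499902×0.3740 = 0.347876
  M+4: 0.499902×0.6260 + 0.243049×0.3740 = 0.403839
  M+6: 0.243049×0.6260 = 0.152149
Scale to base peak (0.403839) = 100: 23.8 : 86.1 : 100.0 : 37.7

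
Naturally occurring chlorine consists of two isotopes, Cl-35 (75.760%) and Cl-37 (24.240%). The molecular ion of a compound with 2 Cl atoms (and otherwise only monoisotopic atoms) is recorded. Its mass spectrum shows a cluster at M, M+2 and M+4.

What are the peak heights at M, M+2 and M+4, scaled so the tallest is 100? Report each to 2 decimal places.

Each Cl atom is independently Cl-35 (p = 0.75760) or Cl-37 (q = 0.24240); the cluster is the binomial expansion (p + q)^2.
P(M) = 0.75760^2 = 0.573958
P(M+2) = 2 × 0.75760^1 × 0.24240^1 = 0.367284
P(M+4) = 0.24240^2 = 0.058758
The M peak is largest (0.573958); scaling to 100 gives 100.00 : 63.99 : 10.24.

100.00 : 63.99 : 10.24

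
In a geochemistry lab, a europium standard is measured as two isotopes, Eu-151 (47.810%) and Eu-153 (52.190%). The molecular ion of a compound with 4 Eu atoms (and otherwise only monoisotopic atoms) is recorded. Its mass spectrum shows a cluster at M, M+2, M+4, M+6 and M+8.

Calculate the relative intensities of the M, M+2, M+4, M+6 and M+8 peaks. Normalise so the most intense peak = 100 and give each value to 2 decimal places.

13.99 : 61.07 : 100.00 : 72.77 : 19.86

Expanding (0.47810 + 0.52190)^4:
P(M) = 0.47810^4 = 0.052249
P(M+2) = 4 × 0.47810^3 × 0.52190^1 = 0.228141
P(M+4) = 6 × 0.47810^2 × 0.52190^2 = 0.373563
P(M+6) = 4 × 0.47810^1 × 0.52190^3 = 0.271857
P(M+8) = 0.52190^4 = 0.074191
The M+4 peak is largest (0.373563); scaling to 100 gives 13.99 : 61.07 : 100.00 : 72.77 : 19.86.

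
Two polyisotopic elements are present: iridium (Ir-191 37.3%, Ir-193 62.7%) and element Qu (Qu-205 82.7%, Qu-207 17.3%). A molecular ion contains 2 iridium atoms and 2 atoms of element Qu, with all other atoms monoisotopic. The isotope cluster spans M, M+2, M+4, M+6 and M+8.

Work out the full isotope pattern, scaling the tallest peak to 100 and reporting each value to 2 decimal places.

Iridium pattern (n=2): 0.139129 : 0.467742 : 0.393129
Element Qu pattern (n=2): 0.683929 : 0.286142 : 0.029929
Convolve the two distributions (both contribute in 2-u steps):
  M: 0.139129×0.683929 = 0.095154
  M+2: 0.139129×0.286142 + 0.467742×0.683929 = 0.359713
  M+4: 0.139129×0.029929 + 0.467742×0.286142 + 0.393129×0.683929 = 0.406877
  M+6: 0.467742×0.029929 + 0.393129×0.286142 = 0.126490
  M+8: 0.393129×0.029929 = 0.011766
Scale to base peak (0.406877) = 100: 23.39 : 88.41 : 100.00 : 31.09 : 2.89

23.39 : 88.41 : 100.00 : 31.09 : 2.89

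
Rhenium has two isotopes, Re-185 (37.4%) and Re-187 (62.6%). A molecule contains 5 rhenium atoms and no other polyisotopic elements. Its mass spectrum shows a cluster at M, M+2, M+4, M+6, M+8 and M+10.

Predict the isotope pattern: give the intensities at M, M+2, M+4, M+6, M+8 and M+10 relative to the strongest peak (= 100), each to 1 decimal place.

Each Re atom is independently Re-185 (p = 0.374) or Re-187 (q = 0.626); the cluster is the binomial expansion (p + q)^5.
P(M) = 0.374^5 = 0.007317
P(M+2) = 5 × 0.374^4 × 0.626^1 = 0.061239
P(M+4) = 10 × 0.374^3 × 0.626^2 = 0.205005
P(M+6) = 10 × 0.374^2 × 0.626^3 = 0.343136
P(M+8) = 5 × 0.374^1 × 0.626^4 = 0.287170
P(M+10) = 0.626^5 = 0.096133
The M+6 peak is largest (0.343136); scaling to 100 gives 2.1 : 17.8 : 59.7 : 100.0 : 83.7 : 28.0.

2.1 : 17.8 : 59.7 : 100.0 : 83.7 : 28.0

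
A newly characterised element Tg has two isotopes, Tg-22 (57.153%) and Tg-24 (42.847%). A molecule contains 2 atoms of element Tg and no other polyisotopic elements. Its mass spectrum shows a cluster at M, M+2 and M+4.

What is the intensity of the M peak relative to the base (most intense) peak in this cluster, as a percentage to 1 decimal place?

66.7%

(0.57153 + 0.42847)^2 gives M 0.3266, M+2 0.4898, M+4 0.1836; the largest is M+2.
P(M+2) = C(2,1) × 0.57153^1 × 0.42847^1 = 2 × 0.57153 × 0.42847 = 0.489767 (base)
P(M) = C(2,0) × 0.57153^2 × 0.42847^0 = 1 × 0.32664654 × 1.0000 = 0.326647
Relative intensity = 0.326647 / 0.489767 × 100 = 66.7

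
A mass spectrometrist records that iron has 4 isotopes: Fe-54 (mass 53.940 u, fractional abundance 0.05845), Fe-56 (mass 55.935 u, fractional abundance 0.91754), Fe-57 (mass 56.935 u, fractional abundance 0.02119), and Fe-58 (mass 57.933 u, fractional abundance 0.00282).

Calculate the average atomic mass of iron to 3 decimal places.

Average mass = Σ (abundance × isotope mass) = 0.05845 × 53.940 + 0.91754 × 55.935 + 0.02119 × 56.935 + 0.00282 × 57.933
= 3.1528 + 51.3226 + 1.2065 + 0.1634 = 55.8453 u

55.845 u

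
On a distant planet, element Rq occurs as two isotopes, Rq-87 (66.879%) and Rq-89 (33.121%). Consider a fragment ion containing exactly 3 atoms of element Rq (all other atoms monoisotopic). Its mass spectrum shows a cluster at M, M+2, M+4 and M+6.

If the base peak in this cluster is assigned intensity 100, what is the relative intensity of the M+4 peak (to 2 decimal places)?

(0.66879 + 0.33121)^3 gives M 0.2991, M+2 0.4444, M+4 0.2201, M+6 0.0363; the largest is M+2.
P(M+2) = C(3,1) × 0.66879^2 × 0.33121^1 = 3 × 0.44728006 × 0.33121 = 0.444431 (base)
P(M+4) = C(3,2) × 0.66879^1 × 0.33121^2 = 3 × 0.66879 × 0.10970006 = 0.220099
Relative intensity = 0.220099 / 0.444431 × 100 = 49.52

49.52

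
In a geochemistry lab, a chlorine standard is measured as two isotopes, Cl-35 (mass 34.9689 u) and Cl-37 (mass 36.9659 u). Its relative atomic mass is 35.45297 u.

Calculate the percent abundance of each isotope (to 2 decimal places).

Let x be the fractional abundance of Cl-35; then Cl-37 has abundance 1 − x.
34.9689·x + 36.9659·(1 − x) = 35.45297
(34.9689 − 36.9659)·x = 35.45297 − 36.9659
x = -1.51293 / -1.9970 = 0.75760 → 75.76% Cl-35, 24.24% Cl-37.

Cl-35: 75.76%, Cl-37: 24.24%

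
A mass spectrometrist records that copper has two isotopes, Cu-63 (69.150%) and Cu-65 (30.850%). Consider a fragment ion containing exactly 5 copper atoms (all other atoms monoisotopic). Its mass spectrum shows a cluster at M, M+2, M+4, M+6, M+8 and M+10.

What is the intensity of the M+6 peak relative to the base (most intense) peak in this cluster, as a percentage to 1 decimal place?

39.8%

Term probabilities: M 0.1581, M+2 0.3527, M+4 0.3147, M+6 0.1404, M+8 0.0313, M+10 0.0028. Base peak = M+2.
P(M+2) = C(5,1) × 0.69150^4 × 0.30850^1 = 5 × 0.2286487 × 0.3085 = 0.352691 (base)
P(M+6) = C(5,3) × 0.69150^2 × 0.30850^3 = 10 × 0.47817225 × 0.02936064 = 0.140394
Relative intensity = 0.140394 / 0.352691 × 100 = 39.8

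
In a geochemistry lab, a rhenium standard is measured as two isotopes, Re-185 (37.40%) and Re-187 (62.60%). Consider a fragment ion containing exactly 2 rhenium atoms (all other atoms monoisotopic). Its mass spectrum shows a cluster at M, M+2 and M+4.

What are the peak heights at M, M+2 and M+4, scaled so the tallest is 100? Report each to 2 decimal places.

29.87 : 100.00 : 83.69

The 2 Re atoms are independent, so intensities follow the terms of (0.3740 + 0.6260)^2.
P(M) = 0.3740^2 = 0.139876
P(M+2) = 2 × 0.3740^1 × 0.6260^1 = 0.468248
P(M+4) = 0.6260^2 = 0.391876
The M+2 peak is largest (0.468248); scaling to 100 gives 29.87 : 100.00 : 83.69.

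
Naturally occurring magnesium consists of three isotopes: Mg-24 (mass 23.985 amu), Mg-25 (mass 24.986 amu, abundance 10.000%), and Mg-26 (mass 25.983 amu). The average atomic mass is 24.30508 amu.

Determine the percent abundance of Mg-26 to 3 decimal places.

11.010%

Let x and y be the fractions of Mg-24 and Mg-26. Then x + y = 1 − 0.10000 = 0.90000 and 23.985x + 25.983y = 24.30508 − 0.10000×24.986 = 21.80648.
Substituting: 23.985x + 25.983(0.90000 − x) = 21.80648
(23.985 − 25.983)x = -1.57822  ⇒  x = 0.78990, y = 0.11010
Mg-24: 78.990%, Mg-26: 11.010%.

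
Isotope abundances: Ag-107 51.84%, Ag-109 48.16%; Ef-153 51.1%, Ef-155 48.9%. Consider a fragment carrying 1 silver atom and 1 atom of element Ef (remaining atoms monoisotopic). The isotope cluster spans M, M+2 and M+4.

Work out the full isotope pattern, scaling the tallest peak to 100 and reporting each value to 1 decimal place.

53.0 : 100.0 : 47.1

Silver pattern (n=1): 0.5184 : 0.4816
Element Ef pattern (n=1): 0.5110 : 0.4890
Convolve the two distributions (both contribute in 2-u steps):
  M: 0.5184×0.5110 = 0.264902
  M+2: 0.5184×0.4890 + 0.4816×0.5110 = 0.499595
  M+4: 0.4816×0.4890 = 0.235502
Scale to base peak (0.499595) = 100: 53.0 : 100.0 : 47.1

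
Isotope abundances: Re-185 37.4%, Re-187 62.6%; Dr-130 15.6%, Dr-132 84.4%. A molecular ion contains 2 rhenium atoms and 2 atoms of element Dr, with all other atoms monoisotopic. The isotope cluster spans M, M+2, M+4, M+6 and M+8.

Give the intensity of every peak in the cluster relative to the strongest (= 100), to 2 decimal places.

0.78 : 11.04 : 53.23 : 100.00 : 63.92

Rhenium pattern (n=2): 0.139876 : 0.468248 : 0.391876
Element Dr pattern (n=2): 0.024336 : 0.263328 : 0.712336
Convolve the two distributions (both contribute in 2-u steps):
  M: 0.139876×0.024336 = 0.003404
  M+2: 0.139876×0.263328 + 0.468248×0.024336 = 0.048229
  M+4: 0.139876×0.712336 + 0.468248×0.263328 + 0.391876×0.024336 = 0.232478
  M+6: 0.468248×0.712336 + 0.391876×0.263328 = 0.436742
  M+8: 0.391876×0.712336 = 0.279147
Scale to base peak (0.436742) = 100: 0.78 : 11.04 : 53.23 : 100.00 : 63.92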